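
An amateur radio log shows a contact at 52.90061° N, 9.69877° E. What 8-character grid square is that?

JO42uv36

Add 180° to longitude and 90° to latitude: 189.69877, 142.90061.
Field: 189.69877/20 → 9 → J, 142.90061/10 → 14 → O; chars JO.
Square: 9.69877/2 → 4, 2.90061/1 → 2; chars 42.
Subsquare: 1.69877/0.0833333 → 20 → u, 0.90061/0.0416667 → 21 → v; chars uv.
Extended square: 0.03210/0.00833333 → 3, 0.02561/0.00416667 → 6; chars 36.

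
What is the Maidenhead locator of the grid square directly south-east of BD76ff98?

BD76gf07

Longitude extended square 9; +1 → 10, wraps to 0, carry into subsquare.
Longitude subsquare f = 5; +1 → 6 = g.
Latitude extended square 8; −1 → 7.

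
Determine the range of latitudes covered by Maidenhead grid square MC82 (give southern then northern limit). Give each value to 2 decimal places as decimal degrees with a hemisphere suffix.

68.00° S, 67.00° S

Field M=12, C=2: +12·20° lon, +2·10° lat → SW at lon 60°, lat -70°.
Square 8, 2: +8·2° lon, +2·1° lat → SW at lon 76°, lat -68°.
Cell spans 2° lon × 1° lat.
south 68.00° S, north 67.00° S.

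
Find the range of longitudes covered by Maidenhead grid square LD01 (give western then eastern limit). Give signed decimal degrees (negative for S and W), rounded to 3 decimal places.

Field L=11, D=3: +11·20° lon, +3·10° lat → SW at lon 40°, lat -60°.
Square 0, 1: +0·2° lon, +1·1° lat → SW at lon 40°, lat -59°.
Cell spans 2° lon × 1° lat.
west 40.000, east 42.000.

40.000, 42.000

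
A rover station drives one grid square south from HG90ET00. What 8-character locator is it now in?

HG90es09

Latitude extended square 0; −1 → -1, wraps to 9, carry into subsquare.
Latitude subsquare t = 19; −1 → 18 = s.
The longitude characters are unchanged.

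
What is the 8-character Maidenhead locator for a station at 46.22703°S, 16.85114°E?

Shift to the Maidenhead origin (180°W, 90°S): lon 196.85114, lat 43.77297.
Field: lon ⌊196.85114/20⌋ = 9 → J; lat ⌊43.77297/10⌋ = 4 → E.
Square: lon ⌊16.85114/2⌋ = 8; lat ⌊3.77297/1⌋ = 3.
Subsquare: lon ⌊0.85114/0.0833333⌋ = 10 → k; lat ⌊0.77297/0.0416667⌋ = 18 → s.
Extended square: lon ⌊0.01781/0.00833333⌋ = 2; lat ⌊0.02297/0.00416667⌋ = 5.

JE83ks25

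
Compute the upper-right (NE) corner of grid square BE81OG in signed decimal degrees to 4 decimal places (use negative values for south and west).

-48.7083, -142.7500

Field B=1, E=4: +1·20° lon, +4·10° lat → SW at lon -160°, lat -50°.
Square 8, 1: +8·2° lon, +1·1° lat → SW at lon -144°, lat -49°.
Subsquare o=14, g=6: +14·0.0833333° lon, +6·0.0416667° lat → SW at lon -142.833°, lat -48.75°.
Cell spans 0.0833333° lon × 0.0416667° lat. NE corner is SW corner plus one full cell.
latitude -48.7083, longitude -142.7500.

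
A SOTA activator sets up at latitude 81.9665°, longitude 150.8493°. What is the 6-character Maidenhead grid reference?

Add 180° to longitude and 90° to latitude: 330.8493, 171.9665.
Field: lon ⌊330.8493/20⌋ = 16 → Q; lat ⌊171.9665/10⌋ = 17 → R.
Square: lon ⌊10.8493/2⌋ = 5; lat ⌊1.9665/1⌋ = 1.
Subsquare: lon ⌊0.8493/0.0833333⌋ = 10 → k; lat ⌊0.9665/0.0416667⌋ = 23 → x.

QR51kx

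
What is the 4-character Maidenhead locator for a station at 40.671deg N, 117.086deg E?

ON80

Offset from 180°W / 90°S: lon 297.09°, lat 130.67°.
Field: lon ⌊297.09/20⌋ = 14 → O; lat ⌊130.67/10⌋ = 13 → N.
Square: lon ⌊17.09/2⌋ = 8; lat ⌊0.67/1⌋ = 0.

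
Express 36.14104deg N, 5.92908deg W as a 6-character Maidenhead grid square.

IM76ad

Add 180° to longitude and 90° to latitude: 174.0709, 126.1410.
Field: 174.0709/20 → 8 → I, 126.1410/10 → 12 → M; chars IM.
Square: 14.0709/2 → 7, 6.1410/1 → 6; chars 76.
Subsquare: 0.0709/0.0833333 → 0 → a, 0.1410/0.0416667 → 3 → d; chars ad.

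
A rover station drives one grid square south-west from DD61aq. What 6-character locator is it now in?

DD51xp

Longitude subsquare a = 0; −1 → -1, wraps to 23 = x, carry into square.
Longitude square 6; −1 → 5.
Latitude subsquare q = 16; −1 → 15 = p.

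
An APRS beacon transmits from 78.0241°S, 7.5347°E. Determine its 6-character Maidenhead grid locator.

Add 180° to longitude and 90° to latitude: 187.5347, 11.9759.
Field (20°×10°, letters A–R): lon ⌊187.5347/20⌋ = 9 → J; lat ⌊11.9759/10⌋ = 1 → B.
Square (2°×1°, digits 0–9): lon ⌊7.5347/2⌋ = 3; lat ⌊1.9759/1⌋ = 1.
Subsquare (5′×2.5′, letters a–x): lon ⌊1.5347/0.0833333⌋ = 18 → s; lat ⌊0.9759/0.0416667⌋ = 23 → x.

JB31sx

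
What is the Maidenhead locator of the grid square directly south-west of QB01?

PB90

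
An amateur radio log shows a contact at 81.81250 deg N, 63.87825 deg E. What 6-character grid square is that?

MR11wt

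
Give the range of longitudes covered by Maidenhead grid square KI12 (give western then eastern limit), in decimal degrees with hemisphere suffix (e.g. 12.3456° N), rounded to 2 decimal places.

22.00° E, 24.00° E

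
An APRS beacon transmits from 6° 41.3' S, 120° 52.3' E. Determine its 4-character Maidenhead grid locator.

Offset from 180°W / 90°S: lon 300.87°, lat 83.31°.
Field: lon ⌊300.87/20⌋ = 15 → P; lat ⌊83.31/10⌋ = 8 → I.
Square: lon ⌊0.87/2⌋ = 0; lat ⌊3.31/1⌋ = 3.

PI03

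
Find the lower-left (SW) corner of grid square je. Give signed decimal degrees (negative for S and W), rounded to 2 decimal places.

-50.00, 0.00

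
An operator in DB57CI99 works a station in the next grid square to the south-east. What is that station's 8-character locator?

Longitude extended square 9; +1 → 10, wraps to 0, carry into subsquare.
Longitude subsquare c = 2; +1 → 3 = d.
Latitude extended square 9; −1 → 8.

DB57di08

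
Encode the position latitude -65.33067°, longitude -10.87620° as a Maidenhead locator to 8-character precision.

Offset from 180°W / 90°S: lon 169.12380°, lat 24.66933°.
Field: lon ⌊169.12380/20⌋ = 8 → I; lat ⌊24.66933/10⌋ = 2 → C.
Square: lon ⌊9.12380/2⌋ = 4; lat ⌊4.66933/1⌋ = 4.
Subsquare: lon ⌊1.12380/0.0833333⌋ = 13 → n; lat ⌊0.66933/0.0416667⌋ = 16 → q.
Extended square: lon ⌊0.04047/0.00833333⌋ = 4; lat ⌊0.00266/0.00416667⌋ = 0.

IC44nq40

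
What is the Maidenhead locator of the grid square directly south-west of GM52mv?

GM52lu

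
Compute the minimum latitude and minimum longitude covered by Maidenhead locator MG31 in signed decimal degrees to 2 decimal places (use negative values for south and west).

-29.00, 66.00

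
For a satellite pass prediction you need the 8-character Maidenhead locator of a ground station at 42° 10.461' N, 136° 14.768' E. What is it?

PN82ce91

Add 180° to longitude and 90° to latitude: 316.24613, 132.17435.
Field: 316.24613/20 → 15 → P, 132.17435/10 → 13 → N; chars PN.
Square: 16.24613/2 → 8, 2.17435/1 → 2; chars 82.
Subsquare: 0.24613/0.0833333 → 2 → c, 0.17435/0.0416667 → 4 → e; chars ce.
Extended square: 0.07947/0.00833333 → 9, 0.00768/0.00416667 → 1; chars 91.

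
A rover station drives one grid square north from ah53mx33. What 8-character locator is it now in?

AH53mx34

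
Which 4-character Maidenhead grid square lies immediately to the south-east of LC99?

MC08

Longitude square 9; +1 → 10, wraps to 0, carry into field.
Longitude field L = 11; +1 → 12 = M.
Latitude square 9; −1 → 8.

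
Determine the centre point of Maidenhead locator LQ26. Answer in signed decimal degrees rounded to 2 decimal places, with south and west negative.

76.50, 45.00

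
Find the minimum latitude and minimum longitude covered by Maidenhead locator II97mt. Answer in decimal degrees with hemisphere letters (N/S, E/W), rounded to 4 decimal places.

Field I=8, I=8: +8·20° lon, +8·10° lat → SW at lon -20°, lat -10°.
Square 9, 7: +9·2° lon, +7·1° lat → SW at lon -2°, lat -3°.
Subsquare m=12, t=19: +12·0.0833333° lon, +19·0.0416667° lat → SW at lon -1°, lat -2.20833°.
latitude 2.2083° S, longitude 1.0000° W.

2.2083° S, 1.0000° W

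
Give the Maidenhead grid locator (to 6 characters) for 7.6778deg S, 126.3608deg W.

CI62th

Add 180° to longitude and 90° to latitude: 53.6392, 82.3222.
Field: 53.6392/20 → 2 → C, 82.3222/10 → 8 → I; chars CI.
Square: 13.6392/2 → 6, 2.3222/1 → 2; chars 62.
Subsquare: 1.6392/0.0833333 → 19 → t, 0.3222/0.0416667 → 7 → h; chars th.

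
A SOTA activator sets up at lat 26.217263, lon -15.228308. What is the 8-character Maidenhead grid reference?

Offset from 180°W / 90°S: lon 164.77169°, lat 116.21726°.
Field (20°×10°, letters A–R): 164.77169/20 → 8 → I, 116.21726/10 → 11 → L; chars IL.
Square (2°×1°, digits 0–9): 4.77169/2 → 2, 6.21726/1 → 6; chars 26.
Subsquare (5′×2.5′, letters a–x): 0.77169/0.0833333 → 9 → j, 0.21726/0.0416667 → 5 → f; chars jf.
Extended square (30″×15″, digits 0–9): 0.02169/0.00833333 → 2, 0.00893/0.00416667 → 2; chars 22.

IL26jf22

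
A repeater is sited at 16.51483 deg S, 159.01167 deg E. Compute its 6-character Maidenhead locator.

QH93ml

Add 180° to longitude and 90° to latitude: 339.0117, 73.4852.
Field: 339.0117/20 → 16 → Q, 73.4852/10 → 7 → H; chars QH.
Square: 19.0117/2 → 9, 3.4852/1 → 3; chars 93.
Subsquare: 1.0117/0.0833333 → 12 → m, 0.4852/0.0416667 → 11 → l; chars ml.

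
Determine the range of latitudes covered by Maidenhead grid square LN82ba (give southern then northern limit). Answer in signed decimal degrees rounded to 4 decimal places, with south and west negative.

42.0000, 42.0417

Field L=11, N=13: +11·20° lon, +13·10° lat → SW at lon 40°, lat 40°.
Square 8, 2: +8·2° lon, +2·1° lat → SW at lon 56°, lat 42°.
Subsquare b=1, a=0: +1·0.0833333° lon, +0·0.0416667° lat → SW at lon 56.0833°, lat 42°.
Cell spans 0.0833333° lon × 0.0416667° lat.
south 42.0000, north 42.0417.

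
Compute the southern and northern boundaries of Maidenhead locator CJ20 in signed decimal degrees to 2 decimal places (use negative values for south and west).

0.00, 1.00

Field C=2, J=9: +2·20° lon, +9·10° lat → SW at lon -140°, lat 0°.
Square 2, 0: +2·2° lon, +0·1° lat → SW at lon -136°, lat 0°.
Cell spans 2° lon × 1° lat.
south 0.00, north 1.00.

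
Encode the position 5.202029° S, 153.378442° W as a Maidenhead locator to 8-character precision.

Offset from 180°W / 90°S: lon 26.62156°, lat 84.79797°.
Field: 26.62156/20 → 1 → B, 84.79797/10 → 8 → I; chars BI.
Square: 6.62156/2 → 3, 4.79797/1 → 4; chars 34.
Subsquare: 0.62156/0.0833333 → 7 → h, 0.79797/0.0416667 → 19 → t; chars ht.
Extended square: 0.03822/0.00833333 → 4, 0.00630/0.00416667 → 1; chars 41.

BI34ht41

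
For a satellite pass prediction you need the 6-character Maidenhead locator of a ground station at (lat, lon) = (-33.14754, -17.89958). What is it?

IF16bu

Shift to the Maidenhead origin (180°W, 90°S): lon 162.1004, lat 56.8525.
Field (20°×10°, letters A–R): 162.1004/20 → 8 → I, 56.8525/10 → 5 → F; chars IF.
Square (2°×1°, digits 0–9): 2.1004/2 → 1, 6.8525/1 → 6; chars 16.
Subsquare (5′×2.5′, letters a–x): 0.1004/0.0833333 → 1 → b, 0.8525/0.0416667 → 20 → u; chars bu.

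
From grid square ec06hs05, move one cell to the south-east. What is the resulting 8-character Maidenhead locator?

Longitude extended square 0; +1 → 1.
Latitude extended square 5; −1 → 4.

EC06hs14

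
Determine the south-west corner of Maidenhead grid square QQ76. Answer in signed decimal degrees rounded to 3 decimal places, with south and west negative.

Field Q=16, Q=16: +16·20° lon, +16·10° lat → SW at lon 140°, lat 70°.
Square 7, 6: +7·2° lon, +6·1° lat → SW at lon 154°, lat 76°.
latitude 76.000, longitude 154.000.

76.000, 154.000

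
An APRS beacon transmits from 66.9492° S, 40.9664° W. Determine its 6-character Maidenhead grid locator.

GC93mb

Offset from 180°W / 90°S: lon 139.0336°, lat 23.0508°.
Field (20°×10°, letters A–R): lon ⌊139.0336/20⌋ = 6 → G; lat ⌊23.0508/10⌋ = 2 → C.
Square (2°×1°, digits 0–9): lon ⌊19.0336/2⌋ = 9; lat ⌊3.0508/1⌋ = 3.
Subsquare (5′×2.5′, letters a–x): lon ⌊1.0336/0.0833333⌋ = 12 → m; lat ⌊0.0508/0.0416667⌋ = 1 → b.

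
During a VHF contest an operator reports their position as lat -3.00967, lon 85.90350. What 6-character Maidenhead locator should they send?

Add 180° to longitude and 90° to latitude: 265.9035, 86.9903.
Field: lon ⌊265.9035/20⌋ = 13 → N; lat ⌊86.9903/10⌋ = 8 → I.
Square: lon ⌊5.9035/2⌋ = 2; lat ⌊6.9903/1⌋ = 6.
Subsquare: lon ⌊1.9035/0.0833333⌋ = 22 → w; lat ⌊0.9903/0.0416667⌋ = 23 → x.

NI26wx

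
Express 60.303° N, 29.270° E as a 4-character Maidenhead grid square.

Add 180° to longitude and 90° to latitude: 209.27, 150.30.
Field (20°×10°, letters A–R): lon ⌊209.27/20⌋ = 10 → K; lat ⌊150.30/10⌋ = 15 → P.
Square (2°×1°, digits 0–9): lon ⌊9.27/2⌋ = 4; lat ⌊0.30/1⌋ = 0.

KP40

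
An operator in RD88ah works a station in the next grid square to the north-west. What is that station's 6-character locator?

Longitude subsquare a = 0; −1 → -1, wraps to 23 = x, carry into square.
Longitude square 8; −1 → 7.
Latitude subsquare h = 7; +1 → 8 = i.

RD78xi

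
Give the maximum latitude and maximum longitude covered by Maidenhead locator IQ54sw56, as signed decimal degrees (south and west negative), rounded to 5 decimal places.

74.94583, -8.45000

Field I=8, Q=16: +8·20° lon, +16·10° lat → SW at lon -20°, lat 70°.
Square 5, 4: +5·2° lon, +4·1° lat → SW at lon -10°, lat 74°.
Subsquare s=18, w=22: +18·0.0833333° lon, +22·0.0416667° lat → SW at lon -8.5°, lat 74.9167°.
Extended square 5, 6: +5·0.00833333° lon, +6·0.00416667° lat → SW at lon -8.45833°, lat 74.9417°.
Cell spans 0.00833333° lon × 0.00416667° lat. NE corner is SW corner plus one full cell.
latitude 74.94583, longitude -8.45000.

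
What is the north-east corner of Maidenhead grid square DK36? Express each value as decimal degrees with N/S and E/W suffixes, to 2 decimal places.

17.00° N, 112.00° W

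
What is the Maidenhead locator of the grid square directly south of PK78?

Latitude square 8; −1 → 7.
The longitude characters are unchanged.

PK77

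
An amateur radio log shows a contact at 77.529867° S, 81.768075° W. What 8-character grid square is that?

Offset from 180°W / 90°S: lon 98.23193°, lat 12.47013°.
Field (20°×10°, letters A–R): 98.23193/20 → 4 → E, 12.47013/10 → 1 → B; chars EB.
Square (2°×1°, digits 0–9): 18.23193/2 → 9, 2.47013/1 → 2; chars 92.
Subsquare (5′×2.5′, letters a–x): 0.23193/0.0833333 → 2 → c, 0.47013/0.0416667 → 11 → l; chars cl.
Extended square (30″×15″, digits 0–9): 0.06526/0.00833333 → 7, 0.01180/0.00416667 → 2; chars 72.

EB92cl72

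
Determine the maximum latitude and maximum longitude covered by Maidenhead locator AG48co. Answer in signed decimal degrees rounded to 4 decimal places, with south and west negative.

Field A=0, G=6: +0·20° lon, +6·10° lat → SW at lon -180°, lat -30°.
Square 4, 8: +4·2° lon, +8·1° lat → SW at lon -172°, lat -22°.
Subsquare c=2, o=14: +2·0.0833333° lon, +14·0.0416667° lat → SW at lon -171.833°, lat -21.4167°.
Cell spans 0.0833333° lon × 0.0416667° lat. NE corner is SW corner plus one full cell.
latitude -21.3750, longitude -171.7500.

-21.3750, -171.7500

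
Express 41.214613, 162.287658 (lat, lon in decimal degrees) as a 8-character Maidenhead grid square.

RN11df41

Shift to the Maidenhead origin (180°W, 90°S): lon 342.28766, lat 131.21461.
Field (20°×10°, letters A–R): 342.28766/20 → 17 → R, 131.21461/10 → 13 → N; chars RN.
Square (2°×1°, digits 0–9): 2.28766/2 → 1, 1.21461/1 → 1; chars 11.
Subsquare (5′×2.5′, letters a–x): 0.28766/0.0833333 → 3 → d, 0.21461/0.0416667 → 5 → f; chars df.
Extended square (30″×15″, digits 0–9): 0.03766/0.00833333 → 4, 0.00628/0.00416667 → 1; chars 41.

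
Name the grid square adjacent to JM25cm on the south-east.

JM25dl

Longitude subsquare c = 2; +1 → 3 = d.
Latitude subsquare m = 12; −1 → 11 = l.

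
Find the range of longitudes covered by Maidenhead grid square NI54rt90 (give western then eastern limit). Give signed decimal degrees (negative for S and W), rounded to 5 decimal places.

91.49167, 91.50000

Field N=13, I=8: +13·20° lon, +8·10° lat → SW at lon 80°, lat -10°.
Square 5, 4: +5·2° lon, +4·1° lat → SW at lon 90°, lat -6°.
Subsquare r=17, t=19: +17·0.0833333° lon, +19·0.0416667° lat → SW at lon 91.4167°, lat -5.20833°.
Extended square 9, 0: +9·0.00833333° lon, +0·0.00416667° lat → SW at lon 91.4917°, lat -5.20833°.
Cell spans 0.00833333° lon × 0.00416667° lat.
west 91.49167, east 91.50000.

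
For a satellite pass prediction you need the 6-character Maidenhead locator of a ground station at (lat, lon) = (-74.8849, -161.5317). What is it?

Offset from 180°W / 90°S: lon 18.4683°, lat 15.1151°.
Field (20°×10°, letters A–R): 18.4683/20 → 0 → A, 15.1151/10 → 1 → B; chars AB.
Square (2°×1°, digits 0–9): 18.4683/2 → 9, 5.1151/1 → 5; chars 95.
Subsquare (5′×2.5′, letters a–x): 0.4683/0.0833333 → 5 → f, 0.1151/0.0416667 → 2 → c; chars fc.

AB95fc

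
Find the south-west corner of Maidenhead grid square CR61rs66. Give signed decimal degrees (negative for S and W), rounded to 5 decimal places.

Field C=2, R=17: +2·20° lon, +17·10° lat → SW at lon -140°, lat 80°.
Square 6, 1: +6·2° lon, +1·1° lat → SW at lon -128°, lat 81°.
Subsquare r=17, s=18: +17·0.0833333° lon, +18·0.0416667° lat → SW at lon -126.583°, lat 81.75°.
Extended square 6, 6: +6·0.00833333° lon, +6·0.00416667° lat → SW at lon -126.533°, lat 81.775°.
latitude 81.77500, longitude -126.53333.

81.77500, -126.53333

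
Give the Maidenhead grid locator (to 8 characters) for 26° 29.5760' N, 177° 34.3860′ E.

RL86sl88

Add 180° to longitude and 90° to latitude: 357.57310, 116.49293.
Field: 357.57310/20 → 17 → R, 116.49293/10 → 11 → L; chars RL.
Square: 17.57310/2 → 8, 6.49293/1 → 6; chars 86.
Subsquare: 1.57310/0.0833333 → 18 → s, 0.49293/0.0416667 → 11 → l; chars sl.
Extended square: 0.07310/0.00833333 → 8, 0.03460/0.00416667 → 8; chars 88.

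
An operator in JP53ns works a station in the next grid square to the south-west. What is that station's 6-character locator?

JP53mr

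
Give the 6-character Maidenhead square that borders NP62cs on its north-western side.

Longitude subsquare c = 2; −1 → 1 = b.
Latitude subsquare s = 18; +1 → 19 = t.

NP62bt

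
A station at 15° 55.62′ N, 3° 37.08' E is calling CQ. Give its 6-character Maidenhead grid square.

Shift to the Maidenhead origin (180°W, 90°S): lon 183.6180, lat 105.9270.
Field (20°×10°, letters A–R): lon ⌊183.6180/20⌋ = 9 → J; lat ⌊105.9270/10⌋ = 10 → K.
Square (2°×1°, digits 0–9): lon ⌊3.6180/2⌋ = 1; lat ⌊5.9270/1⌋ = 5.
Subsquare (5′×2.5′, letters a–x): lon ⌊1.6180/0.0833333⌋ = 19 → t; lat ⌊0.9270/0.0416667⌋ = 22 → w.

JK15tw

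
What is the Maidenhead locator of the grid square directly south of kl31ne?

KL31nd

Latitude subsquare e = 4; −1 → 3 = d.
The longitude characters are unchanged.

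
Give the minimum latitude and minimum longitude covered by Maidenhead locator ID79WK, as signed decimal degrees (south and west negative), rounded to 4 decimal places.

-50.5833, -4.1667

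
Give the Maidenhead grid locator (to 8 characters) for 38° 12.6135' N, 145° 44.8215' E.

QM28uf90

Add 180° to longitude and 90° to latitude: 325.74703, 128.21023.
Field: lon ⌊325.74703/20⌋ = 16 → Q; lat ⌊128.21023/10⌋ = 12 → M.
Square: lon ⌊5.74703/2⌋ = 2; lat ⌊8.21023/1⌋ = 8.
Subsquare: lon ⌊1.74703/0.0833333⌋ = 20 → u; lat ⌊0.21023/0.0416667⌋ = 5 → f.
Extended square: lon ⌊0.08036/0.00833333⌋ = 9; lat ⌊0.00189/0.00416667⌋ = 0.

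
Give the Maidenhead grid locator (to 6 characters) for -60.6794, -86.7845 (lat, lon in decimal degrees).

Add 180° to longitude and 90° to latitude: 93.2155, 29.3206.
Field: 93.2155/20 → 4 → E, 29.3206/10 → 2 → C; chars EC.
Square: 13.2155/2 → 6, 9.3206/1 → 9; chars 69.
Subsquare: 1.2155/0.0833333 → 14 → o, 0.3206/0.0416667 → 7 → h; chars oh.

EC69oh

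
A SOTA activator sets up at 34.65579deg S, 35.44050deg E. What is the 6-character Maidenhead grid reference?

Add 180° to longitude and 90° to latitude: 215.4405, 55.3442.
Field (20°×10°, letters A–R): lon ⌊215.4405/20⌋ = 10 → K; lat ⌊55.3442/10⌋ = 5 → F.
Square (2°×1°, digits 0–9): lon ⌊15.4405/2⌋ = 7; lat ⌊5.3442/1⌋ = 5.
Subsquare (5′×2.5′, letters a–x): lon ⌊1.4405/0.0833333⌋ = 17 → r; lat ⌊0.3442/0.0416667⌋ = 8 → i.

KF75ri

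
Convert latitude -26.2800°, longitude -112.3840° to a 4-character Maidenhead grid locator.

Offset from 180°W / 90°S: lon 67.62°, lat 63.72°.
Field (20°×10°, letters A–R): 67.62/20 → 3 → D, 63.72/10 → 6 → G; chars DG.
Square (2°×1°, digits 0–9): 7.62/2 → 3, 3.72/1 → 3; chars 33.

DG33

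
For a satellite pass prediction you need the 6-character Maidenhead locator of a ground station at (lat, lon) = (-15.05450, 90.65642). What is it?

Shift to the Maidenhead origin (180°W, 90°S): lon 270.6564, lat 74.9455.
Field (20°×10°, letters A–R): 270.6564/20 → 13 → N, 74.9455/10 → 7 → H; chars NH.
Square (2°×1°, digits 0–9): 10.6564/2 → 5, 4.9455/1 → 4; chars 54.
Subsquare (5′×2.5′, letters a–x): 0.6564/0.0833333 → 7 → h, 0.9455/0.0416667 → 22 → w; chars hw.

NH54hw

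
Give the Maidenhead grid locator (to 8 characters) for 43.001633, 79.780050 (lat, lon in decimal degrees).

MN93va30

Shift to the Maidenhead origin (180°W, 90°S): lon 259.78005, lat 133.00163.
Field: 259.78005/20 → 12 → M, 133.00163/10 → 13 → N; chars MN.
Square: 19.78005/2 → 9, 3.00163/1 → 3; chars 93.
Subsquare: 1.78005/0.0833333 → 21 → v, 0.00163/0.0416667 → 0 → a; chars va.
Extended square: 0.03005/0.00833333 → 3, 0.00163/0.00416667 → 0; chars 30.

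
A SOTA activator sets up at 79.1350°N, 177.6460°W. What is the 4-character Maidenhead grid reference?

Shift to the Maidenhead origin (180°W, 90°S): lon 2.35, lat 169.13.
Field (20°×10°, letters A–R): lon ⌊2.35/20⌋ = 0 → A; lat ⌊169.13/10⌋ = 16 → Q.
Square (2°×1°, digits 0–9): lon ⌊2.35/2⌋ = 1; lat ⌊9.13/1⌋ = 9.

AQ19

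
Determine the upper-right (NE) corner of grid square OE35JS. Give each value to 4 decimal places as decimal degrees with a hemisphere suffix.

44.2083° S, 106.8333° E

Field O=14, E=4: +14·20° lon, +4·10° lat → SW at lon 100°, lat -50°.
Square 3, 5: +3·2° lon, +5·1° lat → SW at lon 106°, lat -45°.
Subsquare j=9, s=18: +9·0.0833333° lon, +18·0.0416667° lat → SW at lon 106.75°, lat -44.25°.
Cell spans 0.0833333° lon × 0.0416667° lat. NE corner is SW corner plus one full cell.
latitude 44.2083° S, longitude 106.8333° E.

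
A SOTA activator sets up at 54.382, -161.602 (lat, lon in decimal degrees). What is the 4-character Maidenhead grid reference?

Offset from 180°W / 90°S: lon 18.40°, lat 144.38°.
Field (20°×10°, letters A–R): lon ⌊18.40/20⌋ = 0 → A; lat ⌊144.38/10⌋ = 14 → O.
Square (2°×1°, digits 0–9): lon ⌊18.40/2⌋ = 9; lat ⌊4.38/1⌋ = 4.

AO94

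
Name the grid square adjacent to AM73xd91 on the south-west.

AM73xd80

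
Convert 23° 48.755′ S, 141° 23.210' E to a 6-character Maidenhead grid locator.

QG06qe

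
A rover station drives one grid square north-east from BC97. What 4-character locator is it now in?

Longitude square 9; +1 → 10, wraps to 0, carry into field.
Longitude field B = 1; +1 → 2 = C.
Latitude square 7; +1 → 8.

CC08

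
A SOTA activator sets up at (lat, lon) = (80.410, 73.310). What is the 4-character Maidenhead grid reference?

Add 180° to longitude and 90° to latitude: 253.31, 170.41.
Field: lon ⌊253.31/20⌋ = 12 → M; lat ⌊170.41/10⌋ = 17 → R.
Square: lon ⌊13.31/2⌋ = 6; lat ⌊0.41/1⌋ = 0.

MR60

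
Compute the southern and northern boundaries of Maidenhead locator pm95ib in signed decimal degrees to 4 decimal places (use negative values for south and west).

Field P=15, M=12: +15·20° lon, +12·10° lat → SW at lon 120°, lat 30°.
Square 9, 5: +9·2° lon, +5·1° lat → SW at lon 138°, lat 35°.
Subsquare i=8, b=1: +8·0.0833333° lon, +1·0.0416667° lat → SW at lon 138.667°, lat 35.0417°.
Cell spans 0.0833333° lon × 0.0416667° lat.
south 35.0417, north 35.0833.

35.0417, 35.0833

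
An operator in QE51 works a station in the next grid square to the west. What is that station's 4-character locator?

Longitude square 5; −1 → 4.
The latitude characters are unchanged.

QE41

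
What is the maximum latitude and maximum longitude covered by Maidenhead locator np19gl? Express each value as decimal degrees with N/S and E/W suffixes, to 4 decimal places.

Field N=13, P=15: +13·20° lon, +15·10° lat → SW at lon 80°, lat 60°.
Square 1, 9: +1·2° lon, +9·1° lat → SW at lon 82°, lat 69°.
Subsquare g=6, l=11: +6·0.0833333° lon, +11·0.0416667° lat → SW at lon 82.5°, lat 69.4583°.
Cell spans 0.0833333° lon × 0.0416667° lat. NE corner is SW corner plus one full cell.
latitude 69.5000° N, longitude 82.5833° E.

69.5000° N, 82.5833° E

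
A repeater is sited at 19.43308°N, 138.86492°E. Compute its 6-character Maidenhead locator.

PK99kk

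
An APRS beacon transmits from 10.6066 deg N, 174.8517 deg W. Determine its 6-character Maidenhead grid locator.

AK20no

Shift to the Maidenhead origin (180°W, 90°S): lon 5.1483, lat 100.6066.
Field (20°×10°, letters A–R): lon ⌊5.1483/20⌋ = 0 → A; lat ⌊100.6066/10⌋ = 10 → K.
Square (2°×1°, digits 0–9): lon ⌊5.1483/2⌋ = 2; lat ⌊0.6066/1⌋ = 0.
Subsquare (5′×2.5′, letters a–x): lon ⌊1.1483/0.0833333⌋ = 13 → n; lat ⌊0.6066/0.0416667⌋ = 14 → o.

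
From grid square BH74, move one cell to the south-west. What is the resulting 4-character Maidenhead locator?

BH63

Longitude square 7; −1 → 6.
Latitude square 4; −1 → 3.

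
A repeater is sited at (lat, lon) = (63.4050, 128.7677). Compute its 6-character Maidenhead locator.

PP43jj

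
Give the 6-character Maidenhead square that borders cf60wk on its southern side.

CF60wj

Latitude subsquare k = 10; −1 → 9 = j.
The longitude characters are unchanged.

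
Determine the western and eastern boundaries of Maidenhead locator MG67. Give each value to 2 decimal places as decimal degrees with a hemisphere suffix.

72.00° E, 74.00° E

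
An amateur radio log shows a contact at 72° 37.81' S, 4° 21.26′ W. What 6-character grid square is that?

IB77ti

Add 180° to longitude and 90° to latitude: 175.6457, 17.3698.
Field: lon ⌊175.6457/20⌋ = 8 → I; lat ⌊17.3698/10⌋ = 1 → B.
Square: lon ⌊15.6457/2⌋ = 7; lat ⌊7.3698/1⌋ = 7.
Subsquare: lon ⌊1.6457/0.0833333⌋ = 19 → t; lat ⌊0.3698/0.0416667⌋ = 8 → i.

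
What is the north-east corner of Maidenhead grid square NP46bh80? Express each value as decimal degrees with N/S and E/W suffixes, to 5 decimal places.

66.29583° N, 88.15833° E

Field N=13, P=15: +13·20° lon, +15·10° lat → SW at lon 80°, lat 60°.
Square 4, 6: +4·2° lon, +6·1° lat → SW at lon 88°, lat 66°.
Subsquare b=1, h=7: +1·0.0833333° lon, +7·0.0416667° lat → SW at lon 88.0833°, lat 66.2917°.
Extended square 8, 0: +8·0.00833333° lon, +0·0.00416667° lat → SW at lon 88.15°, lat 66.2917°.
Cell spans 0.00833333° lon × 0.00416667° lat. NE corner is SW corner plus one full cell.
latitude 66.29583° N, longitude 88.15833° E.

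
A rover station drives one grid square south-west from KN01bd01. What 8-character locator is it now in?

Longitude extended square 0; −1 → -1, wraps to 9, carry into subsquare.
Longitude subsquare b = 1; −1 → 0 = a.
Latitude extended square 1; −1 → 0.

KN01ad90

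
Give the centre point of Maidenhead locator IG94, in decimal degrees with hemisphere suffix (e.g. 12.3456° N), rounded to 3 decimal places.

25.500° S, 1.000° W

Field I=8, G=6: +8·20° lon, +6·10° lat → SW at lon -20°, lat -30°.
Square 9, 4: +9·2° lon, +4·1° lat → SW at lon -2°, lat -26°.
Cell spans 2° lon × 1° lat. Centre is SW corner plus half of each.
latitude 25.500° S, longitude 1.000° W.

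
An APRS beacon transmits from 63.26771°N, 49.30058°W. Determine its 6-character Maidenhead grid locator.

Add 180° to longitude and 90° to latitude: 130.6994, 153.2677.
Field: 130.6994/20 → 6 → G, 153.2677/10 → 15 → P; chars GP.
Square: 10.6994/2 → 5, 3.2677/1 → 3; chars 53.
Subsquare: 0.6994/0.0833333 → 8 → i, 0.2677/0.0416667 → 6 → g; chars ig.

GP53ig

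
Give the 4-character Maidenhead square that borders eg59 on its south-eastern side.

Longitude square 5; +1 → 6.
Latitude square 9; −1 → 8.

EG68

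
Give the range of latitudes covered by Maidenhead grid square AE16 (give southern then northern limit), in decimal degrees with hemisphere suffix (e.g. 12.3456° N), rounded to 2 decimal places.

44.00° S, 43.00° S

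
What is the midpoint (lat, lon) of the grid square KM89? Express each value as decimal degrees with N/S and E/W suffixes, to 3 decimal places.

Field K=10, M=12: +10·20° lon, +12·10° lat → SW at lon 20°, lat 30°.
Square 8, 9: +8·2° lon, +9·1° lat → SW at lon 36°, lat 39°.
Cell spans 2° lon × 1° lat. Centre is SW corner plus half of each.
latitude 39.500° N, longitude 37.000° E.

39.500° N, 37.000° E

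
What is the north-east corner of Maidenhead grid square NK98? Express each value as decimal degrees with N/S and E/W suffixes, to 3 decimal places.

19.000° N, 100.000° E

Field N=13, K=10: +13·20° lon, +10·10° lat → SW at lon 80°, lat 10°.
Square 9, 8: +9·2° lon, +8·1° lat → SW at lon 98°, lat 18°.
Cell spans 2° lon × 1° lat. NE corner is SW corner plus one full cell.
latitude 19.000° N, longitude 100.000° E.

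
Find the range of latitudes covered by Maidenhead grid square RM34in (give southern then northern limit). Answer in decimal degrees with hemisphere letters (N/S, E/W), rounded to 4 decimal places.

34.5417° N, 34.5833° N

Field R=17, M=12: +17·20° lon, +12·10° lat → SW at lon 160°, lat 30°.
Square 3, 4: +3·2° lon, +4·1° lat → SW at lon 166°, lat 34°.
Subsquare i=8, n=13: +8·0.0833333° lon, +13·0.0416667° lat → SW at lon 166.667°, lat 34.5417°.
Cell spans 0.0833333° lon × 0.0416667° lat.
south 34.5417° N, north 34.5833° N.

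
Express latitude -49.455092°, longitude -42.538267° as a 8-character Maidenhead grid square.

Shift to the Maidenhead origin (180°W, 90°S): lon 137.46173, lat 40.54491.
Field: 137.46173/20 → 6 → G, 40.54491/10 → 4 → E; chars GE.
Square: 17.46173/2 → 8, 0.54491/1 → 0; chars 80.
Subsquare: 1.46173/0.0833333 → 17 → r, 0.54491/0.0416667 → 13 → n; chars rn.
Extended square: 0.04507/0.00833333 → 5, 0.00324/0.00416667 → 0; chars 50.

GE80rn50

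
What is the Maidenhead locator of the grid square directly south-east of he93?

Longitude square 9; +1 → 10, wraps to 0, carry into field.
Longitude field H = 7; +1 → 8 = I.
Latitude square 3; −1 → 2.

IE02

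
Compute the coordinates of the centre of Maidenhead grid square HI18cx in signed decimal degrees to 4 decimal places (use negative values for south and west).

-1.0208, -37.7917

Field H=7, I=8: +7·20° lon, +8·10° lat → SW at lon -40°, lat -10°.
Square 1, 8: +1·2° lon, +8·1° lat → SW at lon -38°, lat -2°.
Subsquare c=2, x=23: +2·0.0833333° lon, +23·0.0416667° lat → SW at lon -37.8333°, lat -1.04167°.
Cell spans 0.0833333° lon × 0.0416667° lat. Centre is SW corner plus half of each.
latitude -1.0208, longitude -37.7917.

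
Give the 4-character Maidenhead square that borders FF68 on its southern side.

FF67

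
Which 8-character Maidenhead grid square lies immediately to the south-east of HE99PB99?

Longitude extended square 9; +1 → 10, wraps to 0, carry into subsquare.
Longitude subsquare p = 15; +1 → 16 = q.
Latitude extended square 9; −1 → 8.

HE99qb08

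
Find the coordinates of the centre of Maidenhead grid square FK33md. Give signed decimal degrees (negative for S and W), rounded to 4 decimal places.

13.1458, -72.9583

Field F=5, K=10: +5·20° lon, +10·10° lat → SW at lon -80°, lat 10°.
Square 3, 3: +3·2° lon, +3·1° lat → SW at lon -74°, lat 13°.
Subsquare m=12, d=3: +12·0.0833333° lon, +3·0.0416667° lat → SW at lon -73°, lat 13.125°.
Cell spans 0.0833333° lon × 0.0416667° lat. Centre is SW corner plus half of each.
latitude 13.1458, longitude -72.9583.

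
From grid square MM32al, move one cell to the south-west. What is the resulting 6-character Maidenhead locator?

MM22xk

Longitude subsquare a = 0; −1 → -1, wraps to 23 = x, carry into square.
Longitude square 3; −1 → 2.
Latitude subsquare l = 11; −1 → 10 = k.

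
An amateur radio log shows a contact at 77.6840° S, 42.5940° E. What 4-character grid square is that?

Add 180° to longitude and 90° to latitude: 222.59, 12.32.
Field (20°×10°, letters A–R): 222.59/20 → 11 → L, 12.32/10 → 1 → B; chars LB.
Square (2°×1°, digits 0–9): 2.59/2 → 1, 2.32/1 → 2; chars 12.

LB12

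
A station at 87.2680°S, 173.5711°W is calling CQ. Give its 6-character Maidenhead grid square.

Shift to the Maidenhead origin (180°W, 90°S): lon 6.4289, lat 2.7320.
Field (20°×10°, letters A–R): 6.4289/20 → 0 → A, 2.7320/10 → 0 → A; chars AA.
Square (2°×1°, digits 0–9): 6.4289/2 → 3, 2.7320/1 → 2; chars 32.
Subsquare (5′×2.5′, letters a–x): 0.4289/0.0833333 → 5 → f, 0.7320/0.0416667 → 17 → r; chars fr.

AA32fr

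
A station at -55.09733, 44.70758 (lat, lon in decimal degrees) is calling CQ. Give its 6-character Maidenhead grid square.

LD24iv

Shift to the Maidenhead origin (180°W, 90°S): lon 224.7076, lat 34.9027.
Field: 224.7076/20 → 11 → L, 34.9027/10 → 3 → D; chars LD.
Square: 4.7076/2 → 2, 4.9027/1 → 4; chars 24.
Subsquare: 0.7076/0.0833333 → 8 → i, 0.9027/0.0416667 → 21 → v; chars iv.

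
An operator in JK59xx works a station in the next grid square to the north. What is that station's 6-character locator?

Latitude subsquare x = 23; +1 → 24, wraps to 0 = a, carry into square.
Latitude square 9; +1 → 10, wraps to 0, carry into field.
Latitude field K = 10; +1 → 11 = L.
The longitude characters are unchanged.

JL50xa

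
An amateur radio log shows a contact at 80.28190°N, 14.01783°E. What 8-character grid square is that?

JR70ag27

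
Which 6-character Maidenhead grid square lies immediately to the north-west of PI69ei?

PI69dj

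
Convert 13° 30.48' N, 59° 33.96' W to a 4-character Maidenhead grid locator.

Offset from 180°W / 90°S: lon 120.43°, lat 103.51°.
Field: lon ⌊120.43/20⌋ = 6 → G; lat ⌊103.51/10⌋ = 10 → K.
Square: lon ⌊0.43/2⌋ = 0; lat ⌊3.51/1⌋ = 3.

GK03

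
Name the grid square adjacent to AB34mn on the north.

Latitude subsquare n = 13; +1 → 14 = o.
The longitude characters are unchanged.

AB34mo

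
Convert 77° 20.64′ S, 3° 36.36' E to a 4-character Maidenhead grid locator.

Add 180° to longitude and 90° to latitude: 183.61, 12.66.
Field: lon ⌊183.61/20⌋ = 9 → J; lat ⌊12.66/10⌋ = 1 → B.
Square: lon ⌊3.61/2⌋ = 1; lat ⌊2.66/1⌋ = 2.

JB12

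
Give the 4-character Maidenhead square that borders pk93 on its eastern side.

QK03

Longitude square 9; +1 → 10, wraps to 0, carry into field.
Longitude field P = 15; +1 → 16 = Q.
The latitude characters are unchanged.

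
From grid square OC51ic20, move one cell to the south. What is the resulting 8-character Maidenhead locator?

OC51ib29

Latitude extended square 0; −1 → -1, wraps to 9, carry into subsquare.
Latitude subsquare c = 2; −1 → 1 = b.
The longitude characters are unchanged.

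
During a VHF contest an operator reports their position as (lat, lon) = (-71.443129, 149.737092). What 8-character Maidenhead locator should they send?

QB48un83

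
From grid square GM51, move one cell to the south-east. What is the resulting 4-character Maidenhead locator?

GM60

Longitude square 5; +1 → 6.
Latitude square 1; −1 → 0.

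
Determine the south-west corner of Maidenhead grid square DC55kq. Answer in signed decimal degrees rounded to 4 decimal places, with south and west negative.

Field D=3, C=2: +3·20° lon, +2·10° lat → SW at lon -120°, lat -70°.
Square 5, 5: +5·2° lon, +5·1° lat → SW at lon -110°, lat -65°.
Subsquare k=10, q=16: +10·0.0833333° lon, +16·0.0416667° lat → SW at lon -109.167°, lat -64.3333°.
latitude -64.3333, longitude -109.1667.

-64.3333, -109.1667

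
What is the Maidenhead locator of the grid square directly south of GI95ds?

Latitude subsquare s = 18; −1 → 17 = r.
The longitude characters are unchanged.

GI95dr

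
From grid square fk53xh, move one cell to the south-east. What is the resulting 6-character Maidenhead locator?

FK63ag

Longitude subsquare x = 23; +1 → 24, wraps to 0 = a, carry into square.
Longitude square 5; +1 → 6.
Latitude subsquare h = 7; −1 → 6 = g.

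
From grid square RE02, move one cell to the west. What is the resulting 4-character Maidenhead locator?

Longitude square 0; −1 → -1, wraps to 9, carry into field.
Longitude field R = 17; −1 → 16 = Q.
The latitude characters are unchanged.

QE92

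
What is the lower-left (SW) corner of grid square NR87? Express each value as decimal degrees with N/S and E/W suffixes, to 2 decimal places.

Field N=13, R=17: +13·20° lon, +17·10° lat → SW at lon 80°, lat 80°.
Square 8, 7: +8·2° lon, +7·1° lat → SW at lon 96°, lat 87°.
latitude 87.00° N, longitude 96.00° E.

87.00° N, 96.00° E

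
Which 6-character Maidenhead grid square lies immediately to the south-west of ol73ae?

OL63xd

Longitude subsquare a = 0; −1 → -1, wraps to 23 = x, carry into square.
Longitude square 7; −1 → 6.
Latitude subsquare e = 4; −1 → 3 = d.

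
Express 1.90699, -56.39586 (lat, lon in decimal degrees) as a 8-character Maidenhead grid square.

Add 180° to longitude and 90° to latitude: 123.60414, 91.90699.
Field: 123.60414/20 → 6 → G, 91.90699/10 → 9 → J; chars GJ.
Square: 3.60414/2 → 1, 1.90699/1 → 1; chars 11.
Subsquare: 1.60414/0.0833333 → 19 → t, 0.90699/0.0416667 → 21 → v; chars tv.
Extended square: 0.02081/0.00833333 → 2, 0.03199/0.00416667 → 7; chars 27.

GJ11tv27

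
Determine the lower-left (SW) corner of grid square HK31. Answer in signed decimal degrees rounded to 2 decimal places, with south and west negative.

Field H=7, K=10: +7·20° lon, +10·10° lat → SW at lon -40°, lat 10°.
Square 3, 1: +3·2° lon, +1·1° lat → SW at lon -34°, lat 11°.
latitude 11.00, longitude -34.00.

11.00, -34.00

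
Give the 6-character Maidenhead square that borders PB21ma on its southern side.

Latitude subsquare a = 0; −1 → -1, wraps to 23 = x, carry into square.
Latitude square 1; −1 → 0.
The longitude characters are unchanged.

PB20mx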